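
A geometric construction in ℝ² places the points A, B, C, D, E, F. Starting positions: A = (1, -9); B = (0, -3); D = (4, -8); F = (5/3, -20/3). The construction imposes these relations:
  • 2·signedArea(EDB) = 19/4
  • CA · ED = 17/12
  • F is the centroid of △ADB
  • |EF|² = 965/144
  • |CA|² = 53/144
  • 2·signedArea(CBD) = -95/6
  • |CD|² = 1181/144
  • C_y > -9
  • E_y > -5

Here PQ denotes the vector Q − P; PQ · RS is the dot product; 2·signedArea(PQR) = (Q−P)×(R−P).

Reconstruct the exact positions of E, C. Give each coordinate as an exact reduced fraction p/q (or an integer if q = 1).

1. E_x = 1/4  [line -5·x + -4·y + -67/4 = 0 ∩ |EF|² = 965/144]
2. E_y = -9/2  [line -5·x + -4·y + -67/4 = 0 ∩ |EF|² = 965/144]
   → E = (1/4, -9/2)
3. C_x = 7/6  [CA · ED = 17/12 ∩ 2·signedArea(CBD) = -95/6]
4. C_y = -101/12  [CA · ED = 17/12 ∩ 2·signedArea(CBD) = -95/6]
   → C = (7/6, -101/12)

C = (7/6, -101/12)
E = (1/4, -9/2)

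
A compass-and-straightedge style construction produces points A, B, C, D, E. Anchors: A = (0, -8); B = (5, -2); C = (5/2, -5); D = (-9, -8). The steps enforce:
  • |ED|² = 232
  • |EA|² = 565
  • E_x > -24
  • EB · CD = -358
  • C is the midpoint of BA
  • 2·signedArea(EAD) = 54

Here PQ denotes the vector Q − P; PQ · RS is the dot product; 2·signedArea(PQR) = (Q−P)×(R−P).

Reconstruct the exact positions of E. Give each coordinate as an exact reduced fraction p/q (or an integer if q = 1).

1. E_x = -23  [EB · CD = -358 ∩ 2·signedArea(EAD) = 54]
2. E_y = -14  [EB · CD = -358 ∩ 2·signedArea(EAD) = 54]
   → E = (-23, -14)

E = (-23, -14)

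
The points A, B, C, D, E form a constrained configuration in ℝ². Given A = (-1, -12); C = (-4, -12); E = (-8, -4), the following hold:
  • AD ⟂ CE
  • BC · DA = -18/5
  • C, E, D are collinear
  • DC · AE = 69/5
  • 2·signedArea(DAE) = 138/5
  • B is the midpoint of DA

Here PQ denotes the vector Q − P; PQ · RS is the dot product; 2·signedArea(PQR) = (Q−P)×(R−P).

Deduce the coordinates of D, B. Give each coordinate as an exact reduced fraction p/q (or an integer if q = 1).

B = (-11/5, -63/5)
D = (-17/5, -66/5)

1. D_x = -17/5  [C, E, D are collinear ∩ AD ⟂ CE]
2. D_y = -66/5  [C, E, D are collinear ∩ AD ⟂ CE]
   → D = (-17/5, -66/5)
3. B_x = -11/5  [B is the midpoint of DA]
4. B_y = -63/5  [B is the midpoint of DA]
   → B = (-11/5, -63/5)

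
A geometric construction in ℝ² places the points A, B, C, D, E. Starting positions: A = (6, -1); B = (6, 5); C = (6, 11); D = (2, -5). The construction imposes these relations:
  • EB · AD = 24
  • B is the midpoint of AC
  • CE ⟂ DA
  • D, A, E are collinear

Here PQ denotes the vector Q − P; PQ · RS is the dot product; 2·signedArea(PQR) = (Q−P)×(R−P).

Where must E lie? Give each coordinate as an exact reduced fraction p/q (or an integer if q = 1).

E = (12, 5)

1. E_x = 12  [D, A, E are collinear ∩ CE ⟂ DA]
2. E_y = 5  [D, A, E are collinear ∩ CE ⟂ DA]
   → E = (12, 5)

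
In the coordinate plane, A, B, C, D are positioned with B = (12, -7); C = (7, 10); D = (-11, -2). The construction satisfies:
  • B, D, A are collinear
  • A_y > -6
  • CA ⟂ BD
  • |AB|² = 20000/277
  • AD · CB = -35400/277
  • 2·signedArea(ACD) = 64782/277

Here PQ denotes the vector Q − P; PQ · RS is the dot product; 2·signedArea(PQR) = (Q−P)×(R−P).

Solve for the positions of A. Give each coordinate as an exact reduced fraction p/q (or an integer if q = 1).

A = (1024/277, -1439/277)

1. A_x = 1024/277  [B, D, A are collinear ∩ CA ⟂ BD]
2. A_y = -1439/277  [B, D, A are collinear ∩ CA ⟂ BD]
   → A = (1024/277, -1439/277)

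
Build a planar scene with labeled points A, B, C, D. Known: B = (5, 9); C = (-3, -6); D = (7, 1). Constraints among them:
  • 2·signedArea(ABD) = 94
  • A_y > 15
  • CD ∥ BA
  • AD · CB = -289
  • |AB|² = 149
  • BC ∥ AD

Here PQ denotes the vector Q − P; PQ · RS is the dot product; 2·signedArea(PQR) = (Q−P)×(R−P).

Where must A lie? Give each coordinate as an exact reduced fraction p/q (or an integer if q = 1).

A = (15, 16)

1. A_x = 15  [BC ∥ AD ∩ CD ∥ BA]
2. A_y = 16  [BC ∥ AD ∩ CD ∥ BA]
   → A = (15, 16)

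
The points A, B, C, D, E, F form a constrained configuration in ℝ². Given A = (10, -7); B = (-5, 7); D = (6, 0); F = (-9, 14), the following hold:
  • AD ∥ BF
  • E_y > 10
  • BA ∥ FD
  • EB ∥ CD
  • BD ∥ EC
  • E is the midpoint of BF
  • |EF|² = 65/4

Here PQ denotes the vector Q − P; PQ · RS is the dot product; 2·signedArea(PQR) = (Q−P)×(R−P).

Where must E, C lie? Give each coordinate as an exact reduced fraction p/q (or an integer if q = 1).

1. E_x = -7  [E is the midpoint of BF]
2. E_y = 21/2  [E is the midpoint of BF]
   → E = (-7, 21/2)
3. C_x = 4  [EB ∥ CD ∩ BD ∥ EC]
4. C_y = 7/2  [EB ∥ CD ∩ BD ∥ EC]
   → C = (4, 7/2)

C = (4, 7/2)
E = (-7, 21/2)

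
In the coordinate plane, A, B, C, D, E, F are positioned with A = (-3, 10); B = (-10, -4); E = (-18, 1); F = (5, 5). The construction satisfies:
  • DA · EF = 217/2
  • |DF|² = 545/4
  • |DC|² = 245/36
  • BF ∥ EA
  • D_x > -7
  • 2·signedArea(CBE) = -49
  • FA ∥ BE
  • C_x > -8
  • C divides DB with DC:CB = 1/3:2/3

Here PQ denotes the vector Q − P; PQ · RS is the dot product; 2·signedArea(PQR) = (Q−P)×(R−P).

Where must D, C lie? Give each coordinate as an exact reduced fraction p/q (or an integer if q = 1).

1. D_x = -13/2  [line -23·x + -4·y + -275/2 = 0 ∩ |DF|² = 545/4]
2. D_y = 3  [line -23·x + -4·y + -275/2 = 0 ∩ |DF|² = 545/4]
   → D = (-13/2, 3)
3. C_x = -23/3  [C divides DB with DC:CB = 1/3:2/3]
4. C_y = 2/3  [C divides DB with DC:CB = 1/3:2/3]
   → C = (-23/3, 2/3)

C = (-23/3, 2/3)
D = (-13/2, 3)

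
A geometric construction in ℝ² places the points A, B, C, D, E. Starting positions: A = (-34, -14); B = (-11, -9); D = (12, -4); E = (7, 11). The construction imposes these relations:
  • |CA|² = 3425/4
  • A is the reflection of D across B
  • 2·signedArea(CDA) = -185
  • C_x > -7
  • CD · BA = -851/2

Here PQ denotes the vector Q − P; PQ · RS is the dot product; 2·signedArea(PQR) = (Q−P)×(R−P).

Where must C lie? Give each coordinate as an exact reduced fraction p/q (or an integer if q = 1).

C = (-13/2, -4)

1. C_x = -13/2  [2·signedArea(CDA) = -185 ∩ CD · BA = -851/2]
2. C_y = -4  [2·signedArea(CDA) = -185 ∩ CD · BA = -851/2]
   → C = (-13/2, -4)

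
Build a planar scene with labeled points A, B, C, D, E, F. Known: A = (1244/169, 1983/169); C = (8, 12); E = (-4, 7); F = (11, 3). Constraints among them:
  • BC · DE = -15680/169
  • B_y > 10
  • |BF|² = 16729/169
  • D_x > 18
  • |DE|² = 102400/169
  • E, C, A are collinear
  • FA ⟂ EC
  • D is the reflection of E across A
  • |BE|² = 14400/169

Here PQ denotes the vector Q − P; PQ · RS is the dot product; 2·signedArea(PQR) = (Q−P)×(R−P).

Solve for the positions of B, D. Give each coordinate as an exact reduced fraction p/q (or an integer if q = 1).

1. D_x = 3164/169  [D is the reflection of E across A]
2. D_y = 2783/169  [D is the reflection of E across A]
   → D = (3164/169, 2783/169)
3. B_x = 764/169  [line 3840/169·x + 1600/169·y + -34240/169 = 0 ∩ |BF|² = 16729/169]
4. B_y = 1783/169  [line 3840/169·x + 1600/169·y + -34240/169 = 0 ∩ |BF|² = 16729/169]
   → B = (764/169, 1783/169)

B = (764/169, 1783/169)
D = (3164/169, 2783/169)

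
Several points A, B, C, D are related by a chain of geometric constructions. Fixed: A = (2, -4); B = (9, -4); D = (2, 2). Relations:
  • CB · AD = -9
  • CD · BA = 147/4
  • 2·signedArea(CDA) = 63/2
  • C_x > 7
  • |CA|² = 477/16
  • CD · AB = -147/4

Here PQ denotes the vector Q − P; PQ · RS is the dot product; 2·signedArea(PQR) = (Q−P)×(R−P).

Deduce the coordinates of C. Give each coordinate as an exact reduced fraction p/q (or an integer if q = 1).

C = (29/4, -5/2)

1. C_x = 29/4  [CD · BA = 147/4 ∩ CB · AD = -9]
2. C_y = -5/2  [CD · BA = 147/4 ∩ CB · AD = -9]
   → C = (29/4, -5/2)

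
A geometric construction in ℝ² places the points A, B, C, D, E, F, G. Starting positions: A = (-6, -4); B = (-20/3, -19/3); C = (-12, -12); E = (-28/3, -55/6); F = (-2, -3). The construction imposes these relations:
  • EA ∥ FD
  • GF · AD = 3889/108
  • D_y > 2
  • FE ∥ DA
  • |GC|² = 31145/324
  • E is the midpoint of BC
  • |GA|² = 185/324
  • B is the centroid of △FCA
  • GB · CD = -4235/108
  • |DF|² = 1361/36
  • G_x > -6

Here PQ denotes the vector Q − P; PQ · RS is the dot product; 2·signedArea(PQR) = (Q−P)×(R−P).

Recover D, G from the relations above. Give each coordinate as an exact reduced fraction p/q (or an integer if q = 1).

D = (4/3, 13/6)
G = (-50/9, -83/18)

1. D_x = 4/3  [FE ∥ DA ∩ EA ∥ FD]
2. D_y = 13/6  [FE ∥ DA ∩ EA ∥ FD]
   → D = (4/3, 13/6)
3. G_x = -50/9  [GB · CD = -4235/108 ∩ GF · AD = 3889/108]
4. G_y = -83/18  [GB · CD = -4235/108 ∩ GF · AD = 3889/108]
   → G = (-50/9, -83/18)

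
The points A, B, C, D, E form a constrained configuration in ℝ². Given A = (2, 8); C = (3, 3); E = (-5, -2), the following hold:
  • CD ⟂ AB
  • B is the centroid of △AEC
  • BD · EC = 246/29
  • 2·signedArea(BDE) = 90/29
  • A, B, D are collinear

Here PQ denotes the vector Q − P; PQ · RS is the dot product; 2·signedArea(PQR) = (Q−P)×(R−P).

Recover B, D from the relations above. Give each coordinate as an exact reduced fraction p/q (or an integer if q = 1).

B = (0, 3)
D = (12/29, 117/29)

1. B_x = 0  [B is the centroid of △AEC]
2. B_y = 3  [B is the centroid of △AEC]
   → B = (0, 3)
3. D_x = 12/29  [A, B, D are collinear ∩ CD ⟂ AB]
4. D_y = 117/29  [A, B, D are collinear ∩ CD ⟂ AB]
   → D = (12/29, 117/29)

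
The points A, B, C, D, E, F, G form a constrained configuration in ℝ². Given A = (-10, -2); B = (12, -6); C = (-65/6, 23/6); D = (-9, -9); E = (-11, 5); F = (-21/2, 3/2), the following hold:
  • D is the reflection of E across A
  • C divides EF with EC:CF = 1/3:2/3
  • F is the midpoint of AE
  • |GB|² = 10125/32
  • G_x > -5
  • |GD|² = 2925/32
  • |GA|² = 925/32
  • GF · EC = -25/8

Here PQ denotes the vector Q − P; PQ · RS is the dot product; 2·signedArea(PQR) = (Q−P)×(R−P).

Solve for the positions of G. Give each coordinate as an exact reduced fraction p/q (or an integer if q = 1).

1. G_x = -39/8  [line -1/6·x + 7/6·y + -3/8 = 0 ∩ |GD|² = 2925/32]
2. G_y = -3/8  [line -1/6·x + 7/6·y + -3/8 = 0 ∩ |GD|² = 2925/32]
   → G = (-39/8, -3/8)

G = (-39/8, -3/8)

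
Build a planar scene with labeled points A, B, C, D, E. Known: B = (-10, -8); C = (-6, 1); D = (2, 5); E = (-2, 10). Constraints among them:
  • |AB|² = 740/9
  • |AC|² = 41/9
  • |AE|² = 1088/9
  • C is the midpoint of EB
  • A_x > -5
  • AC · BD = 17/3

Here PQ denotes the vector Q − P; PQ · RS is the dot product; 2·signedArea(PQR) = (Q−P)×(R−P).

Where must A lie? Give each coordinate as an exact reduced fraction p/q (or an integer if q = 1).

A = (-14/3, -2/3)

1. A_x = -14/3  [line -12·x + -13·y + -194/3 = 0 ∩ |AC|² = 41/9]
2. A_y = -2/3  [line -12·x + -13·y + -194/3 = 0 ∩ |AC|² = 41/9]
   → A = (-14/3, -2/3)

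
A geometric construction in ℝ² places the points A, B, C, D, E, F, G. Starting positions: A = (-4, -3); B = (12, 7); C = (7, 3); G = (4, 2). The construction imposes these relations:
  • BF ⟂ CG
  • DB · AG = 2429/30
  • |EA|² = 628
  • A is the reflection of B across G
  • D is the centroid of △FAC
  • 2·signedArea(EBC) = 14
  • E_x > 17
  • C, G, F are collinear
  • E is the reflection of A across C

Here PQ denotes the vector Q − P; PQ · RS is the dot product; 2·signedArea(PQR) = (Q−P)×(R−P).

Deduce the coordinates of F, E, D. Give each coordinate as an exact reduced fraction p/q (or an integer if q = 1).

1. F_x = 127/10  [C, G, F are collinear ∩ BF ⟂ CG]
2. F_y = 49/10  [C, G, F are collinear ∩ BF ⟂ CG]
   → F = (127/10, 49/10)
3. E_x = 18  [E is the reflection of A across C]
4. E_y = 9  [E is the reflection of A across C]
   → E = (18, 9)
5. D_x = 157/30  [D is the centroid of △FAC]
6. D_y = 49/30  [D is the centroid of △FAC]
   → D = (157/30, 49/30)

D = (157/30, 49/30)
E = (18, 9)
F = (127/10, 49/10)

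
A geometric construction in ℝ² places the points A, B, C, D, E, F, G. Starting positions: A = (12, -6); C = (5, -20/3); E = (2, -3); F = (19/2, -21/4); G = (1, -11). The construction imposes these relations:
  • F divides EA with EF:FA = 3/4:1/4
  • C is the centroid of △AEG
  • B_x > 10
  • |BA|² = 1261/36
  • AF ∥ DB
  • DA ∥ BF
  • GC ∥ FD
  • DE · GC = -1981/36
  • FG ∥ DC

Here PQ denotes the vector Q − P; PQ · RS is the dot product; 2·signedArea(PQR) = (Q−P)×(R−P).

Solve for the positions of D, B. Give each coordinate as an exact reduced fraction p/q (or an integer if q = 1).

1. D_x = 27/2  [FG ∥ DC ∩ GC ∥ FD]
2. D_y = -11/12  [FG ∥ DC ∩ GC ∥ FD]
   → D = (27/2, -11/12)
3. B_x = 11  [DA ∥ BF ∩ AF ∥ DB]
4. B_y = -1/6  [DA ∥ BF ∩ AF ∥ DB]
   → B = (11, -1/6)

B = (11, -1/6)
D = (27/2, -11/12)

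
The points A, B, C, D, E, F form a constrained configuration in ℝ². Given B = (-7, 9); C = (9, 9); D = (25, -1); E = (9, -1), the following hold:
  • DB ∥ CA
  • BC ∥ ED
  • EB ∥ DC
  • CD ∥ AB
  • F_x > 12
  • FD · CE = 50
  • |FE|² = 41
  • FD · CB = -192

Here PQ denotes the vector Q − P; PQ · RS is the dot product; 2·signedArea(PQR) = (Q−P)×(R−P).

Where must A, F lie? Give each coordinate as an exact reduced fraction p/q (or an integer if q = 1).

1. A_x = -23  [CD ∥ AB ∩ DB ∥ CA]
2. A_y = 19  [CD ∥ AB ∩ DB ∥ CA]
   → A = (-23, 19)
3. F_x = 13  [FD · CB = -192 ∩ FD · CE = 50]
4. F_y = 4  [FD · CB = -192 ∩ FD · CE = 50]
   → F = (13, 4)

A = (-23, 19)
F = (13, 4)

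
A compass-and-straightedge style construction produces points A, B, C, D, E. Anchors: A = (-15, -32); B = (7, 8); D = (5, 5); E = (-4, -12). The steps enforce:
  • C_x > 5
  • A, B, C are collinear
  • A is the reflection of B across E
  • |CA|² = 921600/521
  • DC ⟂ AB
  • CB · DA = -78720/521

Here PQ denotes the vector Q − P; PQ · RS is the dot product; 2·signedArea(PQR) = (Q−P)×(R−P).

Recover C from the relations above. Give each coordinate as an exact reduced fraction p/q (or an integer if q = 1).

C = (2745/521, 2528/521)

1. C_x = 2745/521  [A, B, C are collinear ∩ DC ⟂ AB]
2. C_y = 2528/521  [A, B, C are collinear ∩ DC ⟂ AB]
   → C = (2745/521, 2528/521)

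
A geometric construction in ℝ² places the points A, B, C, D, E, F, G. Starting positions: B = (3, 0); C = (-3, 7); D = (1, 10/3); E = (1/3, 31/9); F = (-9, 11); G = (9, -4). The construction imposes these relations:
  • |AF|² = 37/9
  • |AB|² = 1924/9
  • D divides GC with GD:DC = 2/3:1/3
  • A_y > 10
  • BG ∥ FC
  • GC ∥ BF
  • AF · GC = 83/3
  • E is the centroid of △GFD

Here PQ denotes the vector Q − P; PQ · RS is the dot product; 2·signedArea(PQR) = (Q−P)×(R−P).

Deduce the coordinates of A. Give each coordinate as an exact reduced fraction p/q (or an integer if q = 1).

1. A_x = -7  [line 12·x + -11·y + 604/3 = 0 ∩ |AF|² = 37/9]
2. A_y = 32/3  [line 12·x + -11·y + 604/3 = 0 ∩ |AF|² = 37/9]
   → A = (-7, 32/3)

A = (-7, 32/3)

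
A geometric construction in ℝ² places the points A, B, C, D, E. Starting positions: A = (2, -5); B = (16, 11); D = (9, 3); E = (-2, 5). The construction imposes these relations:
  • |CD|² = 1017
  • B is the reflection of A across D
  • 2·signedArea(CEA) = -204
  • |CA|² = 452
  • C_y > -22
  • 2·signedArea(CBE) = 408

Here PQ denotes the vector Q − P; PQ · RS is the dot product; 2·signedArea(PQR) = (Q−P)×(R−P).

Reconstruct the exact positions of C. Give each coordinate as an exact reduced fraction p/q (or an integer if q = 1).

C = (-12, -21)

1. C_x = -12  [2·signedArea(CBE) = 408 ∩ 2·signedArea(CEA) = -204]
2. C_y = -21  [2·signedArea(CBE) = 408 ∩ 2·signedArea(CEA) = -204]
   → C = (-12, -21)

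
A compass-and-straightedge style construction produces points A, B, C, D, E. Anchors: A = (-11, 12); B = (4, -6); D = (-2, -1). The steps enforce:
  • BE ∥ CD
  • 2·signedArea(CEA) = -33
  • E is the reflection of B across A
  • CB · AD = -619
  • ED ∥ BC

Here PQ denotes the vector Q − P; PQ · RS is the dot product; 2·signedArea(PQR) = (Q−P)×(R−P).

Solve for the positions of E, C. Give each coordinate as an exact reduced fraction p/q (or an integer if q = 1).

C = (28, -37)
E = (-26, 30)

1. E_x = -26  [E is the reflection of B across A]
2. E_y = 30  [E is the reflection of B across A]
   → E = (-26, 30)
3. C_x = 28  [BE ∥ CD ∩ ED ∥ BC]
4. C_y = -37  [BE ∥ CD ∩ ED ∥ BC]
   → C = (28, -37)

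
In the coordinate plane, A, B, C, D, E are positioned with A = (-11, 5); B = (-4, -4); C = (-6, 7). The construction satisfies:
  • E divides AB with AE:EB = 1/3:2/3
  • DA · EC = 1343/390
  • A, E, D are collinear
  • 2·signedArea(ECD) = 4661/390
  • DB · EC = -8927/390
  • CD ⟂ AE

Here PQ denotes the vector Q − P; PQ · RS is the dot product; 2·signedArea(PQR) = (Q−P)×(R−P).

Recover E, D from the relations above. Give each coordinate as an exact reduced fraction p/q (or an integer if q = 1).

D = (-1311/130, 497/130)
E = (-26/3, 2)

1. E_x = -26/3  [E divides AB with AE:EB = 1/3:2/3]
2. E_y = 2  [E divides AB with AE:EB = 1/3:2/3]
   → E = (-26/3, 2)
3. D_x = -1311/130  [A, E, D are collinear ∩ CD ⟂ AE]
4. D_y = 497/130  [A, E, D are collinear ∩ CD ⟂ AE]
   → D = (-1311/130, 497/130)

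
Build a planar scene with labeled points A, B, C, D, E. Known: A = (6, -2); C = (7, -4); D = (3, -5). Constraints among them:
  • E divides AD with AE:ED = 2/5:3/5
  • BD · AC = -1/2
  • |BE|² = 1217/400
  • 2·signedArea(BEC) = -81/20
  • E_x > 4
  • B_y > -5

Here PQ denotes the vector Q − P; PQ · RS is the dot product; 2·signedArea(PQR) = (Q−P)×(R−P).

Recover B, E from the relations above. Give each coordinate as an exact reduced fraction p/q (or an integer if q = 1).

B = (4, -19/4)
E = (24/5, -16/5)

1. E_x = 24/5  [E divides AD with AE:ED = 2/5:3/5]
2. E_y = -16/5  [E divides AD with AE:ED = 2/5:3/5]
   → E = (24/5, -16/5)
3. B_x = 4  [2·signedArea(BEC) = -81/20 ∩ BD · AC = -1/2]
4. B_y = -19/4  [2·signedArea(BEC) = -81/20 ∩ BD · AC = -1/2]
   → B = (4, -19/4)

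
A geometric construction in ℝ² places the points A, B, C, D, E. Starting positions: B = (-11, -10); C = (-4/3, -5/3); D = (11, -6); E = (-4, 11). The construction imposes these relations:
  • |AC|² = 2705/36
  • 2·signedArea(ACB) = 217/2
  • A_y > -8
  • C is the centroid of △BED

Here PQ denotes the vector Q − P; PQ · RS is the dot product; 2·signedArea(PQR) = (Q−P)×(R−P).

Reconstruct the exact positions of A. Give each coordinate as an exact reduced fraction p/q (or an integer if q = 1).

1. A_x = 11/2  [line 25/3·x + -29/3·y + -227/2 = 0 ∩ |AC|² = 2705/36]
2. A_y = -7  [line 25/3·x + -29/3·y + -227/2 = 0 ∩ |AC|² = 2705/36]
   → A = (11/2, -7)

A = (11/2, -7)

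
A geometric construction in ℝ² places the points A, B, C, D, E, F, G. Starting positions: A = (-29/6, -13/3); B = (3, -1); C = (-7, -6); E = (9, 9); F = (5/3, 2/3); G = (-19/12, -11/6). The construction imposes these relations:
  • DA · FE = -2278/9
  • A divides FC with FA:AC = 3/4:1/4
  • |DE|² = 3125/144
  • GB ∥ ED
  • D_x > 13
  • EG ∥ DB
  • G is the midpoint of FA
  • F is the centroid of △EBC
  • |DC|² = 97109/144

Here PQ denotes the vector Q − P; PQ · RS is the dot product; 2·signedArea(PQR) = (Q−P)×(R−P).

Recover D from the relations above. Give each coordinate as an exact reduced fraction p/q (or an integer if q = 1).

1. D_x = 163/12  [EG ∥ DB ∩ GB ∥ ED]
2. D_y = 59/6  [EG ∥ DB ∩ GB ∥ ED]
   → D = (163/12, 59/6)

D = (163/12, 59/6)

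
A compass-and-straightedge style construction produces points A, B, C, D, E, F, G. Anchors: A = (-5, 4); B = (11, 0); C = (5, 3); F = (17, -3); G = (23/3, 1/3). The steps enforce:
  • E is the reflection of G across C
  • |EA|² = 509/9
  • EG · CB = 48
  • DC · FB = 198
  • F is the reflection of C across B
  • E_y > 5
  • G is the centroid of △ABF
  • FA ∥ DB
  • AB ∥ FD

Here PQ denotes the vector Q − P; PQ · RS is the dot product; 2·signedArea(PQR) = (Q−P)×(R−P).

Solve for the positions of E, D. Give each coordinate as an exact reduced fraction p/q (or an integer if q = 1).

1. E_x = 7/3  [E is the reflection of G across C]
2. E_y = 17/3  [E is the reflection of G across C]
   → E = (7/3, 17/3)
3. D_x = 33  [FA ∥ DB ∩ AB ∥ FD]
4. D_y = -7  [FA ∥ DB ∩ AB ∥ FD]
   → D = (33, -7)

D = (33, -7)
E = (7/3, 17/3)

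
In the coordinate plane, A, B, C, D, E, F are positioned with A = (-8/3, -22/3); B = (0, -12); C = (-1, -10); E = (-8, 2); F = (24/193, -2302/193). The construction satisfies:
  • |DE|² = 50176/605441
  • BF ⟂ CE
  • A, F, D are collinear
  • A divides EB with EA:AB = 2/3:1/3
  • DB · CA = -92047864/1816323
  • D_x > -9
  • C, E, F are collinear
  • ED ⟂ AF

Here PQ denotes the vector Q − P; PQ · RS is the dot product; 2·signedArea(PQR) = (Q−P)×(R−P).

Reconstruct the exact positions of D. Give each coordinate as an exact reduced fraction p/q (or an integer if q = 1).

1. D_x = -4992488/605441  [A, F, D are collinear ∩ ED ⟂ AF]
2. D_y = 1120386/605441  [A, F, D are collinear ∩ ED ⟂ AF]
   → D = (-4992488/605441, 1120386/605441)

D = (-4992488/605441, 1120386/605441)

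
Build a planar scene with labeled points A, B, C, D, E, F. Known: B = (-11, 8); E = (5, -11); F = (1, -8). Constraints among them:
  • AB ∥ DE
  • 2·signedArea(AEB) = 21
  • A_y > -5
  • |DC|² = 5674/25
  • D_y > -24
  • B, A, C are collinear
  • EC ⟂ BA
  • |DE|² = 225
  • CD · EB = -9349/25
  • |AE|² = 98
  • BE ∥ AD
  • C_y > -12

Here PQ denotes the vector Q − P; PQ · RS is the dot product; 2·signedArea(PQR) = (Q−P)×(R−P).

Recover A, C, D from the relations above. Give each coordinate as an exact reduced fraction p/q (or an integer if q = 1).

A = (-2, -4)
C = (97/25, -296/25)
D = (14, -23)

1. A_x = -2  [line -19·x + -16·y + -102 = 0 ∩ |AE|² = 98]
2. A_y = -4  [line -19·x + -16·y + -102 = 0 ∩ |AE|² = 98]
   → A = (-2, -4)
3. C_x = 97/25  [B, A, C are collinear ∩ EC ⟂ BA]
4. C_y = -296/25  [B, A, C are collinear ∩ EC ⟂ BA]
   → C = (97/25, -296/25)
5. D_x = 14  [AB ∥ DE ∩ BE ∥ AD]
6. D_y = -23  [AB ∥ DE ∩ BE ∥ AD]
   → D = (14, -23)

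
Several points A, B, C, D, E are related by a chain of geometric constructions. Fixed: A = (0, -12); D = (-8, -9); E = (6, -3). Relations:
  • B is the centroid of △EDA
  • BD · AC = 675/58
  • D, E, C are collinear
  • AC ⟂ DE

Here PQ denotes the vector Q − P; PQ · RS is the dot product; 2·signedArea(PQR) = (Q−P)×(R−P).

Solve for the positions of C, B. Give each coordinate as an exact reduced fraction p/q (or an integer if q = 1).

B = (-2/3, -8)
C = (-135/58, -381/58)

1. C_x = -135/58  [D, E, C are collinear ∩ AC ⟂ DE]
2. C_y = -381/58  [D, E, C are collinear ∩ AC ⟂ DE]
   → C = (-135/58, -381/58)
3. B_x = -2/3  [B is the centroid of △EDA]
4. B_y = -8  [B is the centroid of △EDA]
   → B = (-2/3, -8)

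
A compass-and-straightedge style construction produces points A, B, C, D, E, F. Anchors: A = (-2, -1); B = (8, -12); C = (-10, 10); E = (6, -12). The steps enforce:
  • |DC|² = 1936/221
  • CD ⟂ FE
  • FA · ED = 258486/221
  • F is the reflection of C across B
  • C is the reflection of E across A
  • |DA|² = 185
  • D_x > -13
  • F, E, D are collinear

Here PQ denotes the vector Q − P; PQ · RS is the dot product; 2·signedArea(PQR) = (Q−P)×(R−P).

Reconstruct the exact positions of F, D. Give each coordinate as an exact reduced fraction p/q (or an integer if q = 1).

D = (-2694/221, 1770/221)
F = (26, -34)

1. F_x = 26  [F is the reflection of C across B]
2. F_y = -34  [F is the reflection of C across B]
   → F = (26, -34)
3. D_x = -2694/221  [F, E, D are collinear ∩ CD ⟂ FE]
4. D_y = 1770/221  [F, E, D are collinear ∩ CD ⟂ FE]
   → D = (-2694/221, 1770/221)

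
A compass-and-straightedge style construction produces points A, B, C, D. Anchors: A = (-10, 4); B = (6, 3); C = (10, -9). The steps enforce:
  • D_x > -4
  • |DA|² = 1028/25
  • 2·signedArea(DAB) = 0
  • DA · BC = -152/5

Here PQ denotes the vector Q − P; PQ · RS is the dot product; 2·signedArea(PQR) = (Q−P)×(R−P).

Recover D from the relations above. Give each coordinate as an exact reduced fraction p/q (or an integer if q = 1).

D = (-18/5, 18/5)

1. D_x = -18/5  [2·signedArea(DAB) = 0 ∩ DA · BC = -152/5]
2. D_y = 18/5  [2·signedArea(DAB) = 0 ∩ DA · BC = -152/5]
   → D = (-18/5, 18/5)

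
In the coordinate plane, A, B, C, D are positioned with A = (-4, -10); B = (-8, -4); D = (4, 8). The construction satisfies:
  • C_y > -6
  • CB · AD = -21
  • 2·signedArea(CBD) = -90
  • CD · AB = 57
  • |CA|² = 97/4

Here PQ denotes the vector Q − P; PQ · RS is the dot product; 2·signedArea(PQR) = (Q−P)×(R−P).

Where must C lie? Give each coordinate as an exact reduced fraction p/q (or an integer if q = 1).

1. C_x = -2  [CB · AD = -21 ∩ 2·signedArea(CBD) = -90]
2. C_y = -11/2  [CB · AD = -21 ∩ 2·signedArea(CBD) = -90]
   → C = (-2, -11/2)

C = (-2, -11/2)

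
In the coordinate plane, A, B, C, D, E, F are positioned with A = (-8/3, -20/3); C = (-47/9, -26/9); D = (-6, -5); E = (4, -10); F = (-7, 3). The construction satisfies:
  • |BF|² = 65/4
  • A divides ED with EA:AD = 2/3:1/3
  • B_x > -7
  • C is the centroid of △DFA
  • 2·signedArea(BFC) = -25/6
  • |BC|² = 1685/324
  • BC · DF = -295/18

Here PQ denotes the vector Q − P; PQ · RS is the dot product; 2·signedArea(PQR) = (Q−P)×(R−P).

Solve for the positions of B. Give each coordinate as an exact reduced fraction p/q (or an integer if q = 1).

1. B_x = -13/2  [2·signedArea(BFC) = -25/6 ∩ BC · DF = -295/18]
2. B_y = -1  [2·signedArea(BFC) = -25/6 ∩ BC · DF = -295/18]
   → B = (-13/2, -1)

B = (-13/2, -1)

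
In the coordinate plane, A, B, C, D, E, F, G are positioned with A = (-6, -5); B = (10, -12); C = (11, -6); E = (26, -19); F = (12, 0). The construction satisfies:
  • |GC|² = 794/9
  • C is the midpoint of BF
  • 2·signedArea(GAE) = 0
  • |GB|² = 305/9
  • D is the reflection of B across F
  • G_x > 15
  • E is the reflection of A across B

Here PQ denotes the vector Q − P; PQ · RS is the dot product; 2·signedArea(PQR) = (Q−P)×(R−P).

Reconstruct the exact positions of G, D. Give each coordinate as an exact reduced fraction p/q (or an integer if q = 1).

D = (14, 12)
G = (46/3, -43/3)

1. G_x = 46/3  [line 14·x + 32·y + 244 = 0 ∩ |GC|² = 794/9]
2. G_y = -43/3  [line 14·x + 32·y + 244 = 0 ∩ |GC|² = 794/9]
   → G = (46/3, -43/3)
3. D_x = 14  [D is the reflection of B across F]
4. D_y = 12  [D is the reflection of B across F]
   → D = (14, 12)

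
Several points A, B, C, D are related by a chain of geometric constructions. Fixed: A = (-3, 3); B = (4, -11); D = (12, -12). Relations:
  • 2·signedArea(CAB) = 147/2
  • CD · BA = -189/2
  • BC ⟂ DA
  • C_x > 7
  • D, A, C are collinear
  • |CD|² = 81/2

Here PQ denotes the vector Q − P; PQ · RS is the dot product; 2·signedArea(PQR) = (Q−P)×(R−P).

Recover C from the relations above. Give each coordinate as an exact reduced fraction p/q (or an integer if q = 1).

C = (15/2, -15/2)

1. C_x = 15/2  [D, A, C are collinear ∩ BC ⟂ DA]
2. C_y = -15/2  [D, A, C are collinear ∩ BC ⟂ DA]
   → C = (15/2, -15/2)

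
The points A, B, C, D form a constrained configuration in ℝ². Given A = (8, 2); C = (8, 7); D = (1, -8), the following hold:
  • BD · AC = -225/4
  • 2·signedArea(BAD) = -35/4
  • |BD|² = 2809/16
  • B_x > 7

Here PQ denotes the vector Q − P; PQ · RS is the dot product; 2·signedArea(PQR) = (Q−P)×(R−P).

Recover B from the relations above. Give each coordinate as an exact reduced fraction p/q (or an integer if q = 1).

1. B_x = 8  [2·signedArea(BAD) = -35/4 ∩ BD · AC = -225/4]
2. B_y = 13/4  [2·signedArea(BAD) = -35/4 ∩ BD · AC = -225/4]
   → B = (8, 13/4)

B = (8, 13/4)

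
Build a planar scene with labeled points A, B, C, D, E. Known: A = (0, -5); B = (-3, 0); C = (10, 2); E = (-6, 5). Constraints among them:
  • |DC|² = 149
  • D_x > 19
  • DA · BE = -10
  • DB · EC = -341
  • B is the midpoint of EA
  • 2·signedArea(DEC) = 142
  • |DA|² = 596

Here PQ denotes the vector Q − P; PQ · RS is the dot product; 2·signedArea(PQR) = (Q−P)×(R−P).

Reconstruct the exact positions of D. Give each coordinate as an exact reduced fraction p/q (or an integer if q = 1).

D = (20, 9)

1. D_x = 20  [DB · EC = -341 ∩ DA · BE = -10]
2. D_y = 9  [DB · EC = -341 ∩ DA · BE = -10]
   → D = (20, 9)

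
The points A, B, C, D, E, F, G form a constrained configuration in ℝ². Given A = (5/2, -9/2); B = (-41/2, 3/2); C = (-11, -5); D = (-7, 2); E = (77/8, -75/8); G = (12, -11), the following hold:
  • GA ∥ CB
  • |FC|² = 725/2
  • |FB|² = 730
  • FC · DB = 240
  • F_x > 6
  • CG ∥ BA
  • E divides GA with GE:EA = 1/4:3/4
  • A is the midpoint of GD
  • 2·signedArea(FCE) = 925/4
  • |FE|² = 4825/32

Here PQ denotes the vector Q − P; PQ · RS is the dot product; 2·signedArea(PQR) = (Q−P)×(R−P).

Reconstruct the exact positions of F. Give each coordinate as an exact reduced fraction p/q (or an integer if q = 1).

F = (13/2, 5/2)

1. F_x = 13/2  [FC · DB = 240 ∩ 2·signedArea(FCE) = 925/4]
2. F_y = 5/2  [FC · DB = 240 ∩ 2·signedArea(FCE) = 925/4]
   → F = (13/2, 5/2)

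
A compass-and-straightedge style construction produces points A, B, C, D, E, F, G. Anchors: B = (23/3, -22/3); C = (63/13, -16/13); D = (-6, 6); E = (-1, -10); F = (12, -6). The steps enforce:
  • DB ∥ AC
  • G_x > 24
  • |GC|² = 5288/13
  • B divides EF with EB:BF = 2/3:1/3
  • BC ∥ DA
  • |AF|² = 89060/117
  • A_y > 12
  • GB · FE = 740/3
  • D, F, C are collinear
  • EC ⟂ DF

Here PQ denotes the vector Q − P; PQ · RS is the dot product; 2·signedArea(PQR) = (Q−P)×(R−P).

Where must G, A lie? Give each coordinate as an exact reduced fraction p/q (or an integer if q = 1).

1. G_x = 25  [line 13·x + 4·y + -317 = 0 ∩ |GC|² = 5288/13]
2. G_y = -2  [line 13·x + 4·y + -317 = 0 ∩ |GC|² = 5288/13]
   → G = (25, -2)
3. A_x = -344/39  [DB ∥ AC ∩ BC ∥ DA]
4. A_y = 472/39  [DB ∥ AC ∩ BC ∥ DA]
   → A = (-344/39, 472/39)

A = (-344/39, 472/39)
G = (25, -2)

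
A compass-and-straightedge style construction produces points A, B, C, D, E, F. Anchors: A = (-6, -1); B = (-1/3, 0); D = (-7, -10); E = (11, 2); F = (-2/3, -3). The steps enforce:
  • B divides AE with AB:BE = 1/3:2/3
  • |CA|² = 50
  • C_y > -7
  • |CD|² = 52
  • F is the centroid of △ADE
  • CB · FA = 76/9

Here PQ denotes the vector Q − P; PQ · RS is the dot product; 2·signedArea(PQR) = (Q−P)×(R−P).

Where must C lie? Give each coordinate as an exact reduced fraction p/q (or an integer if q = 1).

C = (-1, -6)

1. C_x = -1  [line 16/3·x + -2·y + -20/3 = 0 ∩ |CD|² = 52]
2. C_y = -6  [line 16/3·x + -2·y + -20/3 = 0 ∩ |CD|² = 52]
   → C = (-1, -6)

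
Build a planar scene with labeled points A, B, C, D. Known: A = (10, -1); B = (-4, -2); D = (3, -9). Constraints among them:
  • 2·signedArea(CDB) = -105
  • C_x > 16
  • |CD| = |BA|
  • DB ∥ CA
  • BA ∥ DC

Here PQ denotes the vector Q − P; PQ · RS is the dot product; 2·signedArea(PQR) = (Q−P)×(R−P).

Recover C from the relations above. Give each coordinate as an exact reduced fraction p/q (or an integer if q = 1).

1. C_x = 17  [DB ∥ CA ∩ BA ∥ DC]
2. C_y = -8  [DB ∥ CA ∩ BA ∥ DC]
   → C = (17, -8)

C = (17, -8)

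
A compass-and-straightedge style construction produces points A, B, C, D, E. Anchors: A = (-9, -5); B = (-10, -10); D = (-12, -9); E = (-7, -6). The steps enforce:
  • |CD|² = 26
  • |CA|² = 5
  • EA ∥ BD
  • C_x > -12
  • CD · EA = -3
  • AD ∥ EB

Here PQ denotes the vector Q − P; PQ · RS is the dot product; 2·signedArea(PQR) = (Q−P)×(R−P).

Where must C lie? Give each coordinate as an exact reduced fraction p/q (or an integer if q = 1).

1. C_x = -11  [line 2·x + -1·y + 18 = 0 ∩ |CD|² = 26]
2. C_y = -4  [line 2·x + -1·y + 18 = 0 ∩ |CD|² = 26]
   → C = (-11, -4)

C = (-11, -4)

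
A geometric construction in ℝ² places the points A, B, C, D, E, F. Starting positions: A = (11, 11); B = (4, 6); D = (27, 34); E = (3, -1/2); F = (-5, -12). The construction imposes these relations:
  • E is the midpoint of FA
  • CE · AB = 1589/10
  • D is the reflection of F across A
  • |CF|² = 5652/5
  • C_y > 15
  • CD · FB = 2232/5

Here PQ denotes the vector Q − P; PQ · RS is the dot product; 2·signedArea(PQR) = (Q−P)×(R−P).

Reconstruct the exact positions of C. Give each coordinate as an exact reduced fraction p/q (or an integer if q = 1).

1. C_x = 71/5  [CE · AB = 1589/10 ∩ CD · FB = 2232/5]
2. C_y = 78/5  [CE · AB = 1589/10 ∩ CD · FB = 2232/5]
   → C = (71/5, 78/5)

C = (71/5, 78/5)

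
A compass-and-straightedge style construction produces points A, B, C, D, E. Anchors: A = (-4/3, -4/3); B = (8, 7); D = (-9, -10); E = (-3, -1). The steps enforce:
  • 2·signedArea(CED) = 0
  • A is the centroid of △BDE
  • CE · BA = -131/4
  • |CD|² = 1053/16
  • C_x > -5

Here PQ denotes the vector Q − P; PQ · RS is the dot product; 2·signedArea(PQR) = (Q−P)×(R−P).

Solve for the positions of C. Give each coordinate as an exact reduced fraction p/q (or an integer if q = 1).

1. C_x = -9/2  [2·signedArea(CED) = 0 ∩ CE · BA = -131/4]
2. C_y = -13/4  [2·signedArea(CED) = 0 ∩ CE · BA = -131/4]
   → C = (-9/2, -13/4)

C = (-9/2, -13/4)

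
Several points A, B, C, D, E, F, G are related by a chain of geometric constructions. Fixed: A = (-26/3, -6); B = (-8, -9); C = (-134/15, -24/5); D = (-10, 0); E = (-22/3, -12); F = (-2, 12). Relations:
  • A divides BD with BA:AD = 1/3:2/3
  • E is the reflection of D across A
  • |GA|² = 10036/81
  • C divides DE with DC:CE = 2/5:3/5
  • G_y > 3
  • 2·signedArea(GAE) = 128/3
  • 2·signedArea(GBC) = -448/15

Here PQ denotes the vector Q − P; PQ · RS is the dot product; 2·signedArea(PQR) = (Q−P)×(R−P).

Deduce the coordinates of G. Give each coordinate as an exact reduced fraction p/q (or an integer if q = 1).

1. G_x = -34/9  [line -21/5·x + -14/15·y + -182/15 = 0 ∩ |GA|² = 10036/81]
2. G_y = 4  [line -21/5·x + -14/15·y + -182/15 = 0 ∩ |GA|² = 10036/81]
   → G = (-34/9, 4)

G = (-34/9, 4)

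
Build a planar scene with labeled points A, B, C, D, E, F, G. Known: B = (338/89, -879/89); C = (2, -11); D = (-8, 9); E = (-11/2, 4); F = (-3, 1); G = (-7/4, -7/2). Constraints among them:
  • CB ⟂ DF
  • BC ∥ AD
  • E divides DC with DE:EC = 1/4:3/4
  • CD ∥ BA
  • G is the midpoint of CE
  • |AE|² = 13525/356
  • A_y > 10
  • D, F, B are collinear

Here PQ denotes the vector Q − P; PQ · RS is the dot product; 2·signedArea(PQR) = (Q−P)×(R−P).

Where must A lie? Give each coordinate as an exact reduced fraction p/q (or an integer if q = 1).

1. A_x = -552/89  [BC ∥ AD ∩ CD ∥ BA]
2. A_y = 901/89  [BC ∥ AD ∩ CD ∥ BA]
   → A = (-552/89, 901/89)

A = (-552/89, 901/89)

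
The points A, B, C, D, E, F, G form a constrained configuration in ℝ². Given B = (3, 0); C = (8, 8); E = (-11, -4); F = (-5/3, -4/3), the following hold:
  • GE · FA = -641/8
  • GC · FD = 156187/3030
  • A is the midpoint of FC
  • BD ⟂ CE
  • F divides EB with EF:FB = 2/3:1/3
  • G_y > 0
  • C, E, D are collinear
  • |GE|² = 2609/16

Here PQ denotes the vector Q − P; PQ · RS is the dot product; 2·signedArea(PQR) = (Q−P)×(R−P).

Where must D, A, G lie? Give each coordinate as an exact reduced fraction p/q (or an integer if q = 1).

A = (19/6, 10/3)
D = (411/505, 1748/505)
G = (3/4, 1)

1. D_x = 411/505  [C, E, D are collinear ∩ BD ⟂ CE]
2. D_y = 1748/505  [C, E, D are collinear ∩ BD ⟂ CE]
   → D = (411/505, 1748/505)
3. A_x = 19/6  [A is the midpoint of FC]
4. A_y = 10/3  [A is the midpoint of FC]
   → A = (19/6, 10/3)
5. G_x = 3/4  [GC · FD = 156187/3030 ∩ GE · FA = -641/8]
6. G_y = 1  [GC · FD = 156187/3030 ∩ GE · FA = -641/8]
   → G = (3/4, 1)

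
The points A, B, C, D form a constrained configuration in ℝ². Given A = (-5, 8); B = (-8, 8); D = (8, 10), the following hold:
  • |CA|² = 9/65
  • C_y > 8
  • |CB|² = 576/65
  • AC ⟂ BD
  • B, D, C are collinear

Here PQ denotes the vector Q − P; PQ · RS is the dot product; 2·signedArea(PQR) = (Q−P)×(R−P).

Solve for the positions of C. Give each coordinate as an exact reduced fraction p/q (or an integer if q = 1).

1. C_x = -328/65  [B, D, C are collinear ∩ AC ⟂ BD]
2. C_y = 544/65  [B, D, C are collinear ∩ AC ⟂ BD]
   → C = (-328/65, 544/65)

C = (-328/65, 544/65)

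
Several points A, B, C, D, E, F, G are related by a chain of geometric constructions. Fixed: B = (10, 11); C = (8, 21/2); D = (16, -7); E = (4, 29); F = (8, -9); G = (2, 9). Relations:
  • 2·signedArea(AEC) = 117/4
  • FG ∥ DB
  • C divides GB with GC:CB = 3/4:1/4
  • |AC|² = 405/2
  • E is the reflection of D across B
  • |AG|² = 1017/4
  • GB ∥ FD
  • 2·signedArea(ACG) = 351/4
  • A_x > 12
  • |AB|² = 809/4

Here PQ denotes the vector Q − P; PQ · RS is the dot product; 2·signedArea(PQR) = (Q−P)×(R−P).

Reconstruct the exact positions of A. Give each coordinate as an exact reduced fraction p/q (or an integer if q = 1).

1. A_x = 25/2  [2·signedArea(AEC) = 117/4 ∩ 2·signedArea(ACG) = 351/4]
2. A_y = -3  [2·signedArea(AEC) = 117/4 ∩ 2·signedArea(ACG) = 351/4]
   → A = (25/2, -3)

A = (25/2, -3)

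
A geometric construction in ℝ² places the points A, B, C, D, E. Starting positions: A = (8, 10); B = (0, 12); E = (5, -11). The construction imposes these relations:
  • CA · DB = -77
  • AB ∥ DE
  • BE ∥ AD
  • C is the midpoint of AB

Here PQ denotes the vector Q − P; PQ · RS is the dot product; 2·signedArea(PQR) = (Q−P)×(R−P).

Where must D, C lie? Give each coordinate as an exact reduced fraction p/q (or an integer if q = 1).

C = (4, 11)
D = (13, -13)

1. D_x = 13  [AB ∥ DE ∩ BE ∥ AD]
2. D_y = -13  [AB ∥ DE ∩ BE ∥ AD]
   → D = (13, -13)
3. C_x = 4  [C is the midpoint of AB]
4. C_y = 11  [C is the midpoint of AB]
   → C = (4, 11)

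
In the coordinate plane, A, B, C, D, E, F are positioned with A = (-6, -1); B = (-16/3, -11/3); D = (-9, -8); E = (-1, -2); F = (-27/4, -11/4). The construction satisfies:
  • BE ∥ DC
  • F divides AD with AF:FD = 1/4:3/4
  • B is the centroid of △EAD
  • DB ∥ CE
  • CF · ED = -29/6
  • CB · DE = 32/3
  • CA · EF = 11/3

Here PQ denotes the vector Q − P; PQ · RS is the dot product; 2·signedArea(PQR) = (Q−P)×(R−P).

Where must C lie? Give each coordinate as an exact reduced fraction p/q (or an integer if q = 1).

C = (-14/3, -19/3)

1. C_x = -14/3  [DB ∥ CE ∩ BE ∥ DC]
2. C_y = -19/3  [DB ∥ CE ∩ BE ∥ DC]
   → C = (-14/3, -19/3)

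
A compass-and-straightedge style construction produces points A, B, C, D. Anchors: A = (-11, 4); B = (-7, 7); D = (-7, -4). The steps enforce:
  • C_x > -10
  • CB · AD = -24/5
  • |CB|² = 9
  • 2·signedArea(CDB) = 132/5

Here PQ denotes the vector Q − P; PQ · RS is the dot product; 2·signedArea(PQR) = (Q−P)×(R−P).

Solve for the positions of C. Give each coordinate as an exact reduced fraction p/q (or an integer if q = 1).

1. C_x = -47/5  [CB · AD = -24/5 ∩ 2·signedArea(CDB) = 132/5]
2. C_y = 26/5  [CB · AD = -24/5 ∩ 2·signedArea(CDB) = 132/5]
   → C = (-47/5, 26/5)

C = (-47/5, 26/5)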